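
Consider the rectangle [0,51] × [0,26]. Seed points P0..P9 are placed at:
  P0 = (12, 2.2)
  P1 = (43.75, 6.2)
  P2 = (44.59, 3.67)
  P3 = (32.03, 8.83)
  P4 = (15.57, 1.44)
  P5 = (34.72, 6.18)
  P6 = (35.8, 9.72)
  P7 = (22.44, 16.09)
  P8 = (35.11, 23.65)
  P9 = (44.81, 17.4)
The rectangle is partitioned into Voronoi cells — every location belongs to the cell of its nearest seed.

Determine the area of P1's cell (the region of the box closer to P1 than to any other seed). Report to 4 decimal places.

1. box [0,51]×[0,26]: [(0, 0) (51, 0) (51, 26) (0, 26)]
2. ⊥bis P1·P0 via (27.875,4.2): [(28.4041, 0) (51, 0) (51, 26) (25.1285, 26)]  |A|=630.0752
3. ⊥bis P1·P2 via (44.17,4.935): [(28.4041, 0) (29.3063, 0) (51, 7.2027) (51, 26) (25.1285, 26)]  |A|=551.9488
4. ⊥bis P1·P3 via (37.89,7.515): [(36.7589, 2.4744) (51, 7.2027) (51, 26) (42.0381, 26)]  |A|=239.2649
5. ⊥bis P1·P4 via (29.66,3.82): [(36.7589, 2.4744) (51, 7.2027) (51, 26) (42.0381, 26)]  |A|=239.2649
6. ⊥bis P1·P5 via (39.235,6.19): [(39.2189, 13.4372) (39.2414, 3.2986) (51, 7.2027) (51, 26) (42.0381, 26)]  |A|=226.671
7. ⊥bis P1·P6 via (39.775,7.96): [(39.2338, 6.7377) (39.2414, 3.2986) (51, 7.2027) (51, 26) (47.7625, 26)]  |A|=162.0014
8. ⊥bis P1·P7 via (33.095,11.145): [(39.2338, 6.7377) (39.2414, 3.2986) (51, 7.2027) (51, 26) (47.7625, 26)]  |A|=162.0014
9. ⊥bis P1·P8 via (39.43,14.925): [(43.8216, 17.0994) (39.2338, 6.7377) (39.2414, 3.2986) (51, 7.2027) (51, 20.6536)]  |A|=128.4046
10. ⊥bis P1·P9 via (44.28,11.8): [(41.588, 12.0548) (39.2338, 6.7377) (39.2414, 3.2986) (51, 7.2027) (51, 11.164)]  |A|=69.6097
11. canonical 5-gon: [(41.588, 12.0548) (39.2338, 6.7377) (39.2414, 3.2986) (51, 7.2027) (51, 11.164)]
12. shoelace: 69.6097

Area of P1's cell: 69.6097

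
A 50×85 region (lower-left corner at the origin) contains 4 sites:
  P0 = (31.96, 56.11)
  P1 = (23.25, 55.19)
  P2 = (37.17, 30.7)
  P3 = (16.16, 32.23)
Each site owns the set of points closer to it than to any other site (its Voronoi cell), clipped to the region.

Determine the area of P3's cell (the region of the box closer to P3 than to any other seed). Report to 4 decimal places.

1. box [0,50]×[0,85]: [(0, 0) (50, 0) (50, 85) (0, 85)]
2. ⊥bis P3·P0 via (24.06,44.17): [(0, 60.0891) (0, 0) (50, 0) (50, 27.007)]  |A|=2177.4028
3. ⊥bis P3·P1 via (19.705,43.71): [(29.1751, 40.7857) (0, 49.7949) (0, 0) (50, 0) (50, 27.007)]  |A|=2027.2354
4. ⊥bis P3·P2 via (26.665,31.465): [(27.384, 41.3387) (0, 49.7949) (0, 0) (24.3736, 0)]  |A|=1185.5797
5. canonical 4-gon: [(27.384, 41.3387) (0, 49.7949) (0, 0) (24.3736, 0)]
6. shoelace: 1185.5797

Area of P3's cell: 1185.5797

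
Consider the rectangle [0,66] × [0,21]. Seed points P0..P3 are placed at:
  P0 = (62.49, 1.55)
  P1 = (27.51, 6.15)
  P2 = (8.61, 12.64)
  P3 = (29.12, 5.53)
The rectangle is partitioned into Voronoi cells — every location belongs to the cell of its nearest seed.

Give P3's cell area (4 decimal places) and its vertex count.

1. box [0,66]×[0,21]: [(0, 0) (66, 0) (66, 21) (0, 21)]
2. ⊥bis P3·P0 via (45.805,3.54): [(0, 0) (45.3828, 0) (47.8874, 21) (0, 21)]  |A|=979.3373
3. ⊥bis P3·P1 via (28.315,5.84): [(26.0661, 0) (45.3828, 0) (47.8874, 21) (34.153, 21)]  |A|=347.0371
4. ⊥bis P3·P2 via (18.865,9.085): [(26.0661, 0) (45.3828, 0) (47.8874, 21) (34.153, 21)]  |A|=347.0371
5. canonical 4-gon: [(26.0661, 0) (45.3828, 0) (47.8874, 21) (34.153, 21)]
6. shoelace: 347.0371

Area of P3's cell: 347.0371 (4 vertices)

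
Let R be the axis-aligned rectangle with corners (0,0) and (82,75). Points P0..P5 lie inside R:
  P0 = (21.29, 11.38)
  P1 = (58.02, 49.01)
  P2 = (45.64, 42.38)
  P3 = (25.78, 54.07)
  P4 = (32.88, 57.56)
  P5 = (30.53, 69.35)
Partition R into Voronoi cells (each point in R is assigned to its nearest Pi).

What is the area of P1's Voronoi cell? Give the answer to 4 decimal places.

Area of P1's cell: 1761.9876

1. box [0,82]×[0,75]: [(0, 0) (82, 0) (82, 75) (0, 75)]
2. ⊥bis P1·P0 via (39.655,30.195): [(0, 68.9016) (70.5899, 0) (82, 0) (82, 75) (0, 75)]  |A|=3718.1236
3. ⊥bis P1·P2 via (51.83,45.695): [(76.3016, 0) (82, 0) (82, 75) (36.136, 75)]  |A|=1933.593
4. ⊥bis P1·P3 via (41.9,51.54): [(43.4411, 61.3593) (76.3016, 0) (82, 0) (82, 75) (45.582, 75)]  |A|=1869.1678
5. ⊥bis P1·P4 via (45.45,53.285): [(46.3492, 55.9291) (76.3016, 0) (82, 0) (82, 75) (52.8352, 75)]  |A|=1774.3583
6. ⊥bis P1·P5 via (44.275,59.18): [(50.1598, 67.1334) (46.3492, 55.9291) (76.3016, 0) (82, 0) (82, 75) (55.9803, 75)]  |A|=1761.9876
7. canonical 6-gon: [(50.1598, 67.1334) (46.3492, 55.9291) (76.3016, 0) (82, 0) (82, 75) (55.9803, 75)]
8. shoelace: 1761.9876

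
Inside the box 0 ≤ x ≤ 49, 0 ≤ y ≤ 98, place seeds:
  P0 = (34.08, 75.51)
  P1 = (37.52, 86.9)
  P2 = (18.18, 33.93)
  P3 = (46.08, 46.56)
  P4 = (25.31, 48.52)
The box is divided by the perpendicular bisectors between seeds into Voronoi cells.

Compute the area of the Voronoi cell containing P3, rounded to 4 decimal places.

1. box [0,49]×[0,98]: [(0, 0) (49, 0) (49, 98) (0, 98)]
2. ⊥bis P3·P0 via (40.08,61.035): [(0, 44.4215) (0, 0) (49, 0) (49, 64.7324)]  |A|=2674.2715
3. ⊥bis P3·P1 via (41.8,66.73): [(0, 44.4215) (0, 0) (49, 0) (49, 64.7324)]  |A|=2674.2715
4. ⊥bis P3·P2 via (32.13,40.245): [(25.4616, 54.9756) (49, 2.9787) (49, 64.7324)]  |A|=726.7901
5. ⊥bis P3·P4 via (35.695,47.54): [(36.8418, 59.6927) (34.5104, 34.9867) (49, 2.9787) (49, 64.7324)]  |A|=591.7093
6. canonical 4-gon: [(36.8418, 59.6927) (34.5104, 34.9867) (49, 2.9787) (49, 64.7324)]
7. shoelace: 591.7093

Area of P3's cell: 591.7093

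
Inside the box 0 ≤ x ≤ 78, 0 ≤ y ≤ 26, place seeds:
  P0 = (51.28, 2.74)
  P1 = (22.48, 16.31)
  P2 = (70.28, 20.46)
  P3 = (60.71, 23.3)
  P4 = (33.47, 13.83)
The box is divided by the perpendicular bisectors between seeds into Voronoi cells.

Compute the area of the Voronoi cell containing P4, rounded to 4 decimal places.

Area of P4's cell: 422.0582

1. box [0,78]×[0,26]: [(0, 0) (78, 0) (78, 26) (0, 26)]
2. ⊥bis P4·P0 via (42.375,8.285): [(0, 0) (37.2161, 0) (53.4058, 26) (0, 26)]  |A|=1178.0848
3. ⊥bis P4·P1 via (27.975,15.07): [(24.5743, 0) (37.2161, 0) (53.4058, 26) (30.4415, 26)]  |A|=462.8798
4. ⊥bis P4·P2 via (51.875,17.145): [(24.5743, 0) (37.2161, 0) (50.9814, 22.1064) (50.2801, 26) (30.4415, 26)]  |A|=456.7946
5. ⊥bis P4·P3 via (47.09,18.565): [(24.5743, 0) (37.2161, 0) (47.6941, 16.8273) (44.5052, 26) (30.4415, 26)]  |A|=422.0582
6. canonical 5-gon: [(24.5743, 0) (37.2161, 0) (47.6941, 16.8273) (44.5052, 26) (30.4415, 26)]
7. shoelace: 422.0582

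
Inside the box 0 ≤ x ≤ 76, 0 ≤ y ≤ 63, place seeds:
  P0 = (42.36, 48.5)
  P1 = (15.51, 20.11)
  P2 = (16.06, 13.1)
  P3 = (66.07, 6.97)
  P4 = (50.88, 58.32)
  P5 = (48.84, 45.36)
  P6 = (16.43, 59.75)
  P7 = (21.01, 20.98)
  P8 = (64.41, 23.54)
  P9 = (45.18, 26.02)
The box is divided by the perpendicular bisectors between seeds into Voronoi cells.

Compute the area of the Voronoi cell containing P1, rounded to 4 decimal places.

1. box [0,76]×[0,63]: [(0, 0) (76, 0) (76, 63) (0, 63)]
2. ⊥bis P1·P0 via (28.935,34.305): [(0, 61.6704) (0, 0) (65.2076, 0)]  |A|=2010.6902
3. ⊥bis P1·P2 via (15.785,16.605): [(45.2092, 18.9136) (0, 61.6704) (0, 15.3665)]  |A|=1046.6811
4. ⊥bis P1·P3 via (40.79,13.54): [(42.1236, 18.6715) (42.7829, 21.2083) (0, 61.6704) (0, 15.3665)]  |A|=1042.8473
5. ⊥bis P1·P4 via (33.195,39.215): [(42.1236, 18.6715) (42.7829, 21.2083) (0, 61.6704) (0, 15.3665)]  |A|=1042.8473
6. ⊥bis P1·P5 via (32.175,32.735): [(42.1236, 18.6715) (42.3038, 19.3649) (36.1677, 27.4646) (0, 61.6704) (0, 15.3665)]  |A|=1035.2517
7. ⊥bis P1·P6 via (15.97,39.93): [(42.1236, 18.6715) (42.3038, 19.3649) (36.1677, 27.4646) (23.1639, 39.763) (0, 40.3006) (0, 15.3665)]  |A|=787.7477
8. ⊥bis P1·P7 via (18.26,20.545): [(18.8453, 16.8451) (15.1908, 39.9481) (0, 40.3006) (0, 15.3665)]  |A|=409.777
9. ⊥bis P1·P8 via (39.96,21.825): [(18.8453, 16.8451) (15.1908, 39.9481) (0, 40.3006) (0, 15.3665)]  |A|=409.777
10. ⊥bis P1·P9 via (30.345,23.065): [(18.8453, 16.8451) (15.1908, 39.9481) (0, 40.3006) (0, 15.3665)]  |A|=409.777
11. canonical 4-gon: [(18.8453, 16.8451) (15.1908, 39.9481) (0, 40.3006) (0, 15.3665)]
12. shoelace: 409.777

Area of P1's cell: 409.7770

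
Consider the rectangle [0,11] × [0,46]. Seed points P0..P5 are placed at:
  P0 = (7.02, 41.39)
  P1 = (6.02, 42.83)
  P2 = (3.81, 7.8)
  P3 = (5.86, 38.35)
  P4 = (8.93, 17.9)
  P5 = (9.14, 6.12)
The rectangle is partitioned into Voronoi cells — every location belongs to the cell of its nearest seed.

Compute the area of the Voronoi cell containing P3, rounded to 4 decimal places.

Area of P3's cell: 132.9068

1. box [0,11]×[0,46]: [(0, 0) (11, 0) (11, 46) (0, 46)]
2. ⊥bis P3·P0 via (6.44,39.87): [(0, 42.3274) (0, 0) (11, 0) (11, 38.13)]  |A|=442.5155
3. ⊥bis P3·P1 via (5.94,40.59): [(4.4099, 40.6446) (0, 40.8021) (0, 0) (11, 0) (11, 38.13)]  |A|=439.1525
4. ⊥bis P3·P2 via (4.835,23.075): [(4.4099, 40.6446) (0, 40.8021) (0, 23.3994) (11, 22.6613) (11, 38.13)]  |A|=185.8183
5. ⊥bis P3·P4 via (7.395,28.125): [(4.4099, 40.6446) (0, 40.8021) (0, 27.0148) (11, 28.6662) (11, 38.13)]  |A|=132.9068
6. ⊥bis P3·P5 via (7.5,22.235): [(4.4099, 40.6446) (0, 40.8021) (0, 27.0148) (11, 28.6662) (11, 38.13)]  |A|=132.9068
7. canonical 5-gon: [(4.4099, 40.6446) (0, 40.8021) (0, 27.0148) (11, 28.6662) (11, 38.13)]
8. shoelace: 132.9068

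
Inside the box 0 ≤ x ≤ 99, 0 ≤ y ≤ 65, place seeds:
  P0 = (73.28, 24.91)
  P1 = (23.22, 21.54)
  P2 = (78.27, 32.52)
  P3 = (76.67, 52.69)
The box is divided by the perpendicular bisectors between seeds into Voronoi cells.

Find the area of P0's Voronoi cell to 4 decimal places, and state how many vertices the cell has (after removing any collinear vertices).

Area of P0's cell: 1502.0024 (5 vertices)

1. box [0,99]×[0,65]: [(0, 0) (99, 0) (99, 65) (0, 65)]
2. ⊥bis P0·P1 via (48.25,23.225): [(49.8135, 0) (99, 0) (99, 65) (45.4377, 65)]  |A|=3339.3351
3. ⊥bis P0·P2 via (75.775,28.715): [(46.5922, 47.8506) (49.8135, 0) (99, 0) (99, 13.486)]  |A|=1530.1879
4. ⊥bis P0·P3 via (74.975,38.8): [(57.061, 40.986) (46.9715, 42.2173) (49.8135, 0) (99, 0) (99, 13.486)]  |A|=1502.0024
5. canonical 5-gon: [(57.061, 40.986) (46.9715, 42.2173) (49.8135, 0) (99, 0) (99, 13.486)]
6. shoelace: 1502.0024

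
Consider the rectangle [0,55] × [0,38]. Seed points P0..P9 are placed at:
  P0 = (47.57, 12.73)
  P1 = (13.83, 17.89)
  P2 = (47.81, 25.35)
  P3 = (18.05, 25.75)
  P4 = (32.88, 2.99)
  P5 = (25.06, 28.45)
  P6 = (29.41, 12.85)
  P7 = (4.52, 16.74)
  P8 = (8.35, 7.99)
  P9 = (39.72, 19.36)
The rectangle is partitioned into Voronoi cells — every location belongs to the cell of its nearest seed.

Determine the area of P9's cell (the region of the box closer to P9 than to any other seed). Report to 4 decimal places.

Area of P9's cell: 161.1519

1. box [0,55]×[0,38]: [(0, 0) (55, 0) (55, 38) (0, 38)]
2. ⊥bis P9·P0 via (43.645,16.045): [(0, 0) (30.0936, 0) (55, 29.4895) (55, 38) (0, 38)]  |A|=1722.7622
3. ⊥bis P9·P1 via (26.775,18.625): [(27.8325, 0) (30.0936, 0) (55, 29.4895) (55, 38) (25.6749, 38)]  |A|=706.1213
4. ⊥bis P9·P2 via (43.765,22.355): [(27.8325, 0) (30.0936, 0) (46.1985, 19.0684) (32.1811, 38) (25.6749, 38)]  |A|=452.6691
5. ⊥bis P9·P3 via (28.885,22.555): [(26.9286, 15.9203) (27.8325, 0) (30.0936, 0) (46.1985, 19.0684) (33.081, 36.7846)]  |A|=367.7151
6. ⊥bis P9·P4 via (36.3,11.175): [(26.9286, 15.9203) (26.9768, 15.0706) (38.6888, 10.1769) (46.1985, 19.0684) (33.081, 36.7846)]  |A|=270.0498
7. ⊥bis P9·P5 via (32.39,23.905): [(26.9714, 15.1661) (26.9768, 15.0706) (38.6888, 10.1769) (46.1985, 19.0684) (37.0513, 31.4225)]  |A|=207.9871
8. ⊥bis P9·P6 via (34.565,16.105): [(31.0274, 21.7075) (38.1718, 10.3929) (38.6888, 10.1769) (46.1985, 19.0684) (37.0513, 31.4225)]  |A|=161.1519
9. ⊥bis P9·P7 via (22.12,18.05): [(31.0274, 21.7075) (38.1718, 10.3929) (38.6888, 10.1769) (46.1985, 19.0684) (37.0513, 31.4225)]  |A|=161.1519
10. ⊥bis P9·P8 via (24.035,13.675): [(31.0274, 21.7075) (38.1718, 10.3929) (38.6888, 10.1769) (46.1985, 19.0684) (37.0513, 31.4225)]  |A|=161.1519
11. canonical 5-gon: [(31.0274, 21.7075) (38.1718, 10.3929) (38.6888, 10.1769) (46.1985, 19.0684) (37.0513, 31.4225)]
12. shoelace: 161.1519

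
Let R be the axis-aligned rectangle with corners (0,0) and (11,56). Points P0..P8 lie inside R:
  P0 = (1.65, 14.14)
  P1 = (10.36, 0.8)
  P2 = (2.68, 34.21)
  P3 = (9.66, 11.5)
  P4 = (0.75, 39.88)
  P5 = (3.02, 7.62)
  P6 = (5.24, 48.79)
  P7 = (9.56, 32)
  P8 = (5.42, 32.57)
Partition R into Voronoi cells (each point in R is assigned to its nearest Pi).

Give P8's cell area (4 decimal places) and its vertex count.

Area of P8's cell: 68.7552 (5 vertices)

1. box [0,11]×[0,56]: [(0, 0) (11, 0) (11, 56) (0, 56)]
2. ⊥bis P8·P0 via (3.535,23.355): [(0, 24.0781) (11, 21.828) (11, 56) (0, 56)]  |A|=363.5165
3. ⊥bis P8·P1 via (7.89,16.685): [(0, 24.0781) (11, 21.828) (11, 56) (0, 56)]  |A|=363.5165
4. ⊥bis P8·P2 via (4.05,33.39): [(0, 26.6235) (0, 24.0781) (11, 21.828) (11, 45.0016)]  |A|=141.4547
5. ⊥bis P8·P3 via (7.54,22.035): [(0, 26.6235) (0, 24.0781) (8.774, 22.2833) (11, 22.7313) (11, 45.0016)]  |A|=140.4493
6. ⊥bis P8·P4 via (3.085,36.225): [(7.3949, 38.9784) (0, 26.6235) (0, 24.0781) (8.774, 22.2833) (11, 22.7313) (11, 41.2815)]  |A|=133.7436
7. ⊥bis P8·P5 via (4.22,20.095): [(7.3949, 38.9784) (0, 26.6235) (0, 24.0781) (8.774, 22.2833) (11, 22.7313) (11, 41.2815)]  |A|=133.7436
8. ⊥bis P8·P6 via (5.33,40.68): [(10.142, 40.7334) (7.3949, 38.9784) (0, 26.6235) (0, 24.0781) (8.774, 22.2833) (11, 22.7313) (11, 40.7429)]  |A|=133.5126
9. ⊥bis P8·P7 via (7.49,32.285): [(8.5096, 39.6905) (7.3949, 38.9784) (0, 26.6235) (0, 24.0781) (6.1858, 22.8127)]  |A|=68.7552
10. canonical 5-gon: [(8.5096, 39.6905) (7.3949, 38.9784) (0, 26.6235) (0, 24.0781) (6.1858, 22.8127)]
11. shoelace: 68.7552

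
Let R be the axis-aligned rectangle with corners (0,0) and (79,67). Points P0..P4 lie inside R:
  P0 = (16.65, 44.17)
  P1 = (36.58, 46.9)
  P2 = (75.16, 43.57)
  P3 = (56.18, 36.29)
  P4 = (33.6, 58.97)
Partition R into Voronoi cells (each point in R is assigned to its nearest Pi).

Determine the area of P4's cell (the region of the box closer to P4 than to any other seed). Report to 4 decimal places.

Area of P4's cell: 516.9897

1. box [0,79]×[0,67]: [(0, 0) (79, 0) (79, 67) (0, 67)]
2. ⊥bis P4·P0 via (25.125,51.57): [(70.1537, 0) (79, 0) (79, 67) (11.6522, 67)]  |A|=2552.5033
3. ⊥bis P4·P1 via (35.09,52.935): [(25.9118, 50.669) (79, 63.7761) (79, 67) (11.6522, 67)]  |A|=635.5062
4. ⊥bis P4·P2 via (54.38,51.27): [(25.9118, 50.669) (57.0016, 58.3448) (60.2087, 67) (11.6522, 67)]  |A|=518.7246
5. ⊥bis P4·P3 via (44.89,47.63): [(25.9118, 50.669) (55.2073, 57.9018) (57.7903, 60.4734) (60.2087, 67) (11.6522, 67)]  |A|=516.9897
6. canonical 5-gon: [(25.9118, 50.669) (55.2073, 57.9018) (57.7903, 60.4734) (60.2087, 67) (11.6522, 67)]
7. shoelace: 516.9897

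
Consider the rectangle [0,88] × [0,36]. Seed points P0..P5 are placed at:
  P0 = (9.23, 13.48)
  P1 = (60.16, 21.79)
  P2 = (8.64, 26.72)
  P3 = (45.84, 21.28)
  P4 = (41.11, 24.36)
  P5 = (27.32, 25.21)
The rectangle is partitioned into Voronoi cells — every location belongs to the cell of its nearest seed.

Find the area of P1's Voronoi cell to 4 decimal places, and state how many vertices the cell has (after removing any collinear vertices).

Area of P1's cell: 1255.4677 (4 vertices)

1. box [0,88]×[0,36]: [(0, 0) (88, 0) (88, 36) (0, 36)]
2. ⊥bis P1·P0 via (34.695,17.635): [(37.5724, 0) (88, 0) (88, 36) (31.6985, 36)]  |A|=1921.124
3. ⊥bis P1·P2 via (34.4,24.255): [(34.1098, 21.2218) (37.5724, 0) (88, 0) (88, 36) (35.5239, 36)]  |A|=1892.8577
4. ⊥bis P1·P3 via (53,21.535): [(53.767, 0) (88, 0) (88, 36) (52.4848, 36)]  |A|=1255.4677
5. ⊥bis P1·P4 via (50.635,23.075): [(53.767, 0) (88, 0) (88, 36) (52.4848, 36)]  |A|=1255.4677
6. ⊥bis P1·P5 via (43.74,23.5): [(53.767, 0) (88, 0) (88, 36) (52.4848, 36)]  |A|=1255.4677
7. canonical 4-gon: [(53.767, 0) (88, 0) (88, 36) (52.4848, 36)]
8. shoelace: 1255.4677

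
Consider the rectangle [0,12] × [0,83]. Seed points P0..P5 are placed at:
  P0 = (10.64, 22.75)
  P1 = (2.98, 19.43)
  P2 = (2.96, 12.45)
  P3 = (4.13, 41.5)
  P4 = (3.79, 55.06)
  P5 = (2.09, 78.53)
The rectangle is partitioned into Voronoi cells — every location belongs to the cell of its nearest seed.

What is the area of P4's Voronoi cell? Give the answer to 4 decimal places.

Area of P4's cell: 224.2259

1. box [0,12]×[0,83]: [(0, 0) (12, 0) (12, 83) (0, 83)]
2. ⊥bis P4·P0 via (7.215,38.905): [(0, 37.3754) (12, 39.9195) (12, 83) (0, 83)]  |A|=532.2311
3. ⊥bis P4·P1 via (3.385,37.245): [(0, 37.3754) (12, 39.9195) (12, 83) (0, 83)]  |A|=532.2311
4. ⊥bis P4·P2 via (3.375,33.755): [(0, 37.3754) (12, 39.9195) (12, 83) (0, 83)]  |A|=532.2311
5. ⊥bis P4·P3 via (3.96,48.28): [(0, 48.1807) (12, 48.4816) (12, 83) (0, 83)]  |A|=416.0262
6. ⊥bis P4·P5 via (2.94,66.795): [(0, 66.582) (0, 48.1807) (12, 48.4816) (12, 67.4512)]  |A|=224.2259
7. canonical 4-gon: [(0, 66.582) (0, 48.1807) (12, 48.4816) (12, 67.4512)]
8. shoelace: 224.2259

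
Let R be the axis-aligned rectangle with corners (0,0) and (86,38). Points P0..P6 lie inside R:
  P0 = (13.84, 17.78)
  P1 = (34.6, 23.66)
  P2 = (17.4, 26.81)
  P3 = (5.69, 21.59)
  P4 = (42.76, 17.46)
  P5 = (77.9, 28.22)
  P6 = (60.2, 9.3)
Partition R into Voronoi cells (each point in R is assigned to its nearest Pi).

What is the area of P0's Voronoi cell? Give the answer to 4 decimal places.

Area of P0's cell: 453.8424

1. box [0,86]×[0,38]: [(0, 0) (86, 0) (86, 38) (0, 38)]
2. ⊥bis P0·P1 via (24.22,20.72): [(0, 0) (30.0887, 0) (19.3257, 38) (0, 38)]  |A|=938.8724
3. ⊥bis P0·P2 via (15.62,22.295): [(0, 28.4531) (0, 0) (30.0887, 0) (24.7988, 18.6763)]  |A|=633.7742
4. ⊥bis P0·P3 via (9.765,19.685): [(11.7064, 23.8379) (0.5626, 0) (30.0887, 0) (24.7988, 18.6763)]  |A|=460.5274
5. ⊥bis P0·P4 via (28.3,17.62): [(11.7064, 23.8379) (0.5626, 0) (28.105, 0) (28.1796, 6.7401) (24.7988, 18.6763)]  |A|=453.8424
6. ⊥bis P0·P5 via (45.87,23): [(11.7064, 23.8379) (0.5626, 0) (28.105, 0) (28.1796, 6.7401) (24.7988, 18.6763)]  |A|=453.8424
7. ⊥bis P0·P6 via (37.02,13.54): [(11.7064, 23.8379) (0.5626, 0) (28.105, 0) (28.1796, 6.7401) (24.7988, 18.6763)]  |A|=453.8424
8. canonical 5-gon: [(11.7064, 23.8379) (0.5626, 0) (28.105, 0) (28.1796, 6.7401) (24.7988, 18.6763)]
9. shoelace: 453.8424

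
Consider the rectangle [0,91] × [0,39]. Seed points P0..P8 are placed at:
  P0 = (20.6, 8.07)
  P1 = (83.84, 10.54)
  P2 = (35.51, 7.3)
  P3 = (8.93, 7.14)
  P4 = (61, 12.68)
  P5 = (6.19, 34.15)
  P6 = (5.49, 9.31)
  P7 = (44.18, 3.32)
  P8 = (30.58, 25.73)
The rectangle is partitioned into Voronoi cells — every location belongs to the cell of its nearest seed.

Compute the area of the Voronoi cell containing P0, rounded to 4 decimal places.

1. box [0,91]×[0,39]: [(0, 0) (91, 0) (91, 39) (0, 39)]
2. ⊥bis P0·P1 via (52.22,9.305): [(0, 0) (52.5834, 0) (51.0602, 39) (0, 39)]  |A|=2021.0505
3. ⊥bis P0·P2 via (28.055,7.685): [(0, 0) (27.6581, 0) (29.6722, 39) (0, 39)]  |A|=1117.9414
4. ⊥bis P0·P3 via (14.765,7.605): [(15.3711, 0) (27.6581, 0) (29.6722, 39) (12.2631, 39)]  |A|=579.0757
5. ⊥bis P0·P4 via (40.8,10.375): [(15.3711, 0) (27.6581, 0) (29.6722, 39) (12.2631, 39)]  |A|=579.0757
6. ⊥bis P0·P5 via (13.395,21.11): [(13.6764, 21.2655) (15.3711, 0) (27.6581, 0) (29.1993, 29.8423)]  |A|=355.6559
7. ⊥bis P0·P6 via (13.045,8.69): [(14.096, 21.4973) (13.8738, 18.7887) (15.3711, 0) (27.6581, 0) (29.1993, 29.8423)]  |A|=355.1133
8. ⊥bis P0·P7 via (32.39,5.695): [(14.096, 21.4973) (13.8738, 18.7887) (15.3711, 0) (27.6581, 0) (29.1993, 29.8423)]  |A|=355.1133
9. ⊥bis P0·P8 via (25.59,16.9): [(15.7943, 22.4357) (14.096, 21.4973) (13.8738, 18.7887) (15.3711, 0) (27.6581, 0) (28.4475, 15.2852)]  |A|=260.3284
10. canonical 6-gon: [(15.7943, 22.4357) (14.096, 21.4973) (13.8738, 18.7887) (15.3711, 0) (27.6581, 0) (28.4475, 15.2852)]
11. shoelace: 260.3284

Area of P0's cell: 260.3284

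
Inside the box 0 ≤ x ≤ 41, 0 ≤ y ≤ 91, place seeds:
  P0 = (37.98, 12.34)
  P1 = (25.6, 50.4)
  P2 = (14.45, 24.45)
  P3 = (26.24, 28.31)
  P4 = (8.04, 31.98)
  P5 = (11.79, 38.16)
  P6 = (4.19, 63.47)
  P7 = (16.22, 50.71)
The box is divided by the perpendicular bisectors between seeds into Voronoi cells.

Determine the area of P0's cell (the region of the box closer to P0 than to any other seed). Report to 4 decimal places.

1. box [0,41]×[0,91]: [(0, 0) (41, 0) (41, 91) (0, 91)]
2. ⊥bis P0·P1 via (31.79,31.37): [(0, 21.0295) (0, 0) (41, 0) (41, 34.3658)]  |A|=1135.603
3. ⊥bis P0·P2 via (26.215,18.395): [(33.1145, 31.8008) (16.7478, 0) (41, 0) (41, 34.3658)]  |A|=521.1163
4. ⊥bis P0·P3 via (32.11,20.325): [(24.2251, 14.5286) (16.7478, 0) (41, 0) (41, 26.8603)]  |A|=401.4645
5. ⊥bis P0·P4 via (23.01,22.16): [(24.2251, 14.5286) (16.7478, 0) (41, 0) (41, 26.8603)]  |A|=401.4645
6. ⊥bis P0·P5 via (24.885,25.25): [(24.2251, 14.5286) (16.7478, 0) (41, 0) (41, 26.8603)]  |A|=401.4645
7. ⊥bis P0·P6 via (21.085,37.905): [(24.2251, 14.5286) (16.7478, 0) (41, 0) (41, 26.8603)]  |A|=401.4645
8. ⊥bis P0·P7 via (27.1,31.525): [(24.2251, 14.5286) (16.7478, 0) (41, 0) (41, 26.8603)]  |A|=401.4645
9. canonical 4-gon: [(24.2251, 14.5286) (16.7478, 0) (41, 0) (41, 26.8603)]
10. shoelace: 401.4645

Area of P0's cell: 401.4645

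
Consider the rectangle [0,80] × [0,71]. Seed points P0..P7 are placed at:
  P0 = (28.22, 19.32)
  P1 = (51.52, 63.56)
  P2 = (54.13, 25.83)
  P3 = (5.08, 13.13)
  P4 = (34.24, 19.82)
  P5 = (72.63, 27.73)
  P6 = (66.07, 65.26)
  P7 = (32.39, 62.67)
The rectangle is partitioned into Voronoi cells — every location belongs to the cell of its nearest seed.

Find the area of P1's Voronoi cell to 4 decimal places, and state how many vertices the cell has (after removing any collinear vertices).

1. box [0,80]×[0,71]: [(0, 0) (80, 0) (80, 71) (0, 71)]
2. ⊥bis P1·P0 via (39.87,41.44): [(0, 62.4384) (80, 20.3046) (80, 71) (0, 71)]  |A|=2370.2774
3. ⊥bis P1·P2 via (52.825,44.695): [(0, 62.4384) (35.9112, 43.525) (80, 46.5749) (80, 71) (0, 71)]  |A|=1791.1664
4. ⊥bis P1·P3 via (28.3,38.345): [(0, 64.4059) (4.991, 59.8098) (35.9112, 43.525) (80, 46.5749) (80, 71) (0, 71)]  |A|=1786.2566
5. ⊥bis P1·P4 via (42.88,41.69): [(0, 64.4059) (4.991, 59.8098) (28.9352, 47.199) (37.8889, 43.6618) (80, 46.5749) (80, 71) (0, 71)]  |A|=1782.1463
6. ⊥bis P1·P5 via (62.075,45.645): [(0, 64.4059) (4.991, 59.8098) (28.9352, 47.199) (37.8889, 43.6618) (61.4786, 45.2936) (80, 56.2059) (80, 71) (0, 71)]  |A|=1692.9561
7. ⊥bis P1·P6 via (58.795,64.41): [(0, 64.4059) (4.991, 59.8098) (28.9352, 47.199) (37.8889, 43.6618) (61.0321, 45.2627) (58.025, 71) (0, 71)]  |A|=1267.7121
8. ⊥bis P1·P7 via (41.955,63.115): [(42.8441, 44.0046) (61.0321, 45.2627) (58.025, 71) (41.5882, 71)]  |A|=457.8073
9. canonical 4-gon: [(42.8441, 44.0046) (61.0321, 45.2627) (58.025, 71) (41.5882, 71)]
10. shoelace: 457.8073

Area of P1's cell: 457.8073 (4 vertices)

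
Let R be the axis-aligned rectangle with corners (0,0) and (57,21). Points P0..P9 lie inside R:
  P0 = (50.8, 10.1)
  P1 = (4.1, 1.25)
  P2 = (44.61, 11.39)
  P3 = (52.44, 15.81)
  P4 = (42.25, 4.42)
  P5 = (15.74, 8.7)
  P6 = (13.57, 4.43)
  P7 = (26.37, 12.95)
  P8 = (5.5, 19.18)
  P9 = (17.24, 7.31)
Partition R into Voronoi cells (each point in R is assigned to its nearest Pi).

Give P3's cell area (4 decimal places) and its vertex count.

Area of P3's cell: 86.3982 (4 vertices)

1. box [0,57]×[0,21]: [(0, 0) (57, 0) (57, 21) (0, 21)]
2. ⊥bis P3·P0 via (51.62,12.955): [(57, 11.4098) (57, 21) (23.6097, 21)]  |A|=160.1103
3. ⊥bis P3·P1 via (28.27,8.53): [(24.5997, 20.7157) (57, 11.4098) (57, 21) (24.514, 21)]  |A|=159.9817
4. ⊥bis P3·P2 via (48.525,13.6): [(48.3607, 13.8911) (57, 11.4098) (57, 21) (44.3477, 21)]  |A|=86.3982
5. ⊥bis P3·P4 via (47.345,10.115): [(48.3607, 13.8911) (57, 11.4098) (57, 21) (44.3477, 21)]  |A|=86.3982
6. ⊥bis P3·P5 via (34.09,12.255): [(48.3607, 13.8911) (57, 11.4098) (57, 21) (44.3477, 21)]  |A|=86.3982
7. ⊥bis P3·P6 via (33.005,10.12): [(48.3607, 13.8911) (57, 11.4098) (57, 21) (44.3477, 21)]  |A|=86.3982
8. ⊥bis P3·P7 via (39.405,14.38): [(48.3607, 13.8911) (57, 11.4098) (57, 21) (44.3477, 21)]  |A|=86.3982
9. ⊥bis P3·P8 via (28.97,17.495): [(48.3607, 13.8911) (57, 11.4098) (57, 21) (44.3477, 21)]  |A|=86.3982
10. ⊥bis P3·P9 via (34.84,11.56): [(48.3607, 13.8911) (57, 11.4098) (57, 21) (44.3477, 21)]  |A|=86.3982
11. canonical 4-gon: [(48.3607, 13.8911) (57, 11.4098) (57, 21) (44.3477, 21)]
12. shoelace: 86.3982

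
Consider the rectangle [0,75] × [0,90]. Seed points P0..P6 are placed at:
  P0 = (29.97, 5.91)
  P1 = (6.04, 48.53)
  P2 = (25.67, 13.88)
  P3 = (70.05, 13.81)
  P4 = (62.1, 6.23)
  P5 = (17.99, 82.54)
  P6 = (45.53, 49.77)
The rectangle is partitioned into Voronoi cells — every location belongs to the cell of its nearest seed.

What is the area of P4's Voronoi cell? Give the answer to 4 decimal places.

Area of P4's cell: 444.6793

1. box [0,75]×[0,90]: [(0, 0) (75, 0) (75, 90) (0, 90)]
2. ⊥bis P4·P0 via (46.035,6.07): [(46.0955, 0) (75, 0) (75, 90) (45.1991, 90)]  |A|=2641.7452
3. ⊥bis P4·P1 via (34.07,27.38): [(45.6697, 42.753) (46.0955, 0) (75, 0) (75, 81.6243)]  |A|=1814.9127
4. ⊥bis P4·P2 via (43.885,10.055): [(52.7109, 52.0847) (45.8998, 19.6494) (46.0955, 0) (75, 0) (75, 81.6243)]  |A|=1732.5004
5. ⊥bis P4·P3 via (66.075,10.02): [(47.8841, 29.0989) (45.8998, 19.6494) (46.0955, 0) (75, 0) (75, 0.6593)]  |A|=449.9044
6. ⊥bis P4·P5 via (40.045,44.385): [(47.8841, 29.0989) (45.8998, 19.6494) (46.0955, 0) (75, 0) (75, 0.6593)]  |A|=449.9044
7. ⊥bis P4·P6 via (53.815,28): [(50.2319, 26.6364) (47.1181, 25.4514) (45.8998, 19.6494) (46.0955, 0) (75, 0) (75, 0.6593)]  |A|=444.6793
8. canonical 6-gon: [(50.2319, 26.6364) (47.1181, 25.4514) (45.8998, 19.6494) (46.0955, 0) (75, 0) (75, 0.6593)]
9. shoelace: 444.6793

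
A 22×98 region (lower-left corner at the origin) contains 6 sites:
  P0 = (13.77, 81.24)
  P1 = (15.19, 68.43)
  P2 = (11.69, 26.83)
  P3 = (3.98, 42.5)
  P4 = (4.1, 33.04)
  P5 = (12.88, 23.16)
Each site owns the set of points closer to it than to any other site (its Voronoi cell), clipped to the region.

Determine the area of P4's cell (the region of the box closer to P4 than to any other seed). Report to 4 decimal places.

1. box [0,22]×[0,98]: [(0, 0) (22, 0) (22, 98) (0, 98)]
2. ⊥bis P4·P0 via (8.935,57.14): [(0, 58.9326) (0, 0) (22, 0) (22, 54.5189)]  |A|=1247.9657
3. ⊥bis P4·P1 via (9.645,50.735): [(0, 53.7574) (0, 0) (22, 0) (22, 46.8634)]  |A|=1106.8286
4. ⊥bis P4·P2 via (7.895,29.935): [(21.7974, 46.9269) (0, 53.7574) (0, 20.2856)]  |A|=364.8001
5. ⊥bis P4·P3 via (4.04,37.77): [(14.4131, 37.9016) (0, 37.7188) (0, 20.2856)]  |A|=125.6333
6. ⊥bis P4·P5 via (8.49,28.1): [(0.8085, 21.2737) (14.4131, 37.9016) (0, 37.7188) (0, 20.5552)]  |A|=125.5243
7. canonical 4-gon: [(0.8085, 21.2737) (14.4131, 37.9016) (0, 37.7188) (0, 20.5552)]
8. shoelace: 125.5243

Area of P4's cell: 125.5243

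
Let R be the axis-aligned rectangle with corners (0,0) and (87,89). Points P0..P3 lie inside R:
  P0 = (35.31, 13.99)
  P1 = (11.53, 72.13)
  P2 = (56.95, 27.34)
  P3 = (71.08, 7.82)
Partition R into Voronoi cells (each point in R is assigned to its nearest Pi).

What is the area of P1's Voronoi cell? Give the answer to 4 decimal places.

1. box [0,87]×[0,89]: [(0, 0) (87, 0) (87, 89) (0, 89)]
2. ⊥bis P1·P0 via (23.42,43.06): [(0, 33.4809) (87, 69.065) (87, 89) (0, 89)]  |A|=3282.2511
3. ⊥bis P1·P2 via (34.24,49.735): [(0, 33.4809) (30.5222, 45.9649) (72.9604, 89) (0, 89)]  |A|=2417.2107
4. ⊥bis P1·P3 via (41.305,39.975): [(0, 33.4809) (30.5222, 45.9649) (72.9604, 89) (0, 89)]  |A|=2417.2107
5. canonical 4-gon: [(0, 33.4809) (30.5222, 45.9649) (72.9604, 89) (0, 89)]
6. shoelace: 2417.2107

Area of P1's cell: 2417.2107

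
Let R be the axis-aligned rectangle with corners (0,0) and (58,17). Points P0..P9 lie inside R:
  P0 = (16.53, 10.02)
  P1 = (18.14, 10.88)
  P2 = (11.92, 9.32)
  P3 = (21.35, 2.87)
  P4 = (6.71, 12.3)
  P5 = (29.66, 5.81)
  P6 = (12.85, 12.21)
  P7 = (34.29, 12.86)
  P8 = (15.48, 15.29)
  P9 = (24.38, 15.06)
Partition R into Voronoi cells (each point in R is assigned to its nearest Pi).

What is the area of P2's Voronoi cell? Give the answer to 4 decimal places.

Area of P2's cell: 87.8815

1. box [0,58]×[0,17]: [(0, 0) (58, 0) (58, 17) (0, 17)]
2. ⊥bis P2·P0 via (14.225,9.67): [(0, 0) (15.6933, 0) (13.112, 17) (0, 17)]  |A|=244.8452
3. ⊥bis P2·P1 via (15.03,10.1): [(0, 0) (15.6933, 0) (13.112, 17) (0, 17)]  |A|=244.8452
4. ⊥bis P2·P3 via (16.635,6.095): [(0, 0) (12.4661, 0) (15.107, 3.8611) (13.112, 17) (0, 17)]  |A|=238.6148
5. ⊥bis P2·P4 via (9.315,10.81): [(3.1319, 0) (12.4661, 0) (15.107, 3.8611) (13.112, 17) (12.8555, 17)]  |A|=102.7214
6. ⊥bis P2·P5 via (20.79,7.565): [(3.1319, 0) (12.4661, 0) (15.107, 3.8611) (13.112, 17) (12.8555, 17)]  |A|=102.7214
7. ⊥bis P2·P6 via (12.385,10.765): [(9.7705, 11.6063) (3.1319, 0) (12.4661, 0) (15.107, 3.8611) (14.1447, 10.1987)]  |A|=87.8815
8. ⊥bis P2·P7 via (23.105,11.09): [(9.7705, 11.6063) (3.1319, 0) (12.4661, 0) (15.107, 3.8611) (14.1447, 10.1987)]  |A|=87.8815
9. ⊥bis P2·P8 via (13.7,12.305): [(9.7705, 11.6063) (3.1319, 0) (12.4661, 0) (15.107, 3.8611) (14.1447, 10.1987)]  |A|=87.8815
10. ⊥bis P2·P9 via (18.15,12.19): [(9.7705, 11.6063) (3.1319, 0) (12.4661, 0) (15.107, 3.8611) (14.1447, 10.1987)]  |A|=87.8815
11. canonical 5-gon: [(9.7705, 11.6063) (3.1319, 0) (12.4661, 0) (15.107, 3.8611) (14.1447, 10.1987)]
12. shoelace: 87.8815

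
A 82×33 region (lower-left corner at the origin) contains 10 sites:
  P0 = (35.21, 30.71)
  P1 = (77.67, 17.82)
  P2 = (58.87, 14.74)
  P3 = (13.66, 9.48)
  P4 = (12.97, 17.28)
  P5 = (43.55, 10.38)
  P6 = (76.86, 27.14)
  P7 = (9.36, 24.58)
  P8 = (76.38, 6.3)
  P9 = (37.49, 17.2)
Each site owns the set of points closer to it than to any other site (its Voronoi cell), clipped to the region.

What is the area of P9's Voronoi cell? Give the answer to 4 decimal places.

Area of P9's cell: 291.5425

1. box [0,82]×[0,33]: [(0, 0) (82, 0) (82, 33) (0, 33)]
2. ⊥bis P9·P0 via (36.35,23.955): [(0, 17.8204) (0, 0) (82, 0) (82, 31.6591)]  |A|=2028.6597
3. ⊥bis P9·P1 via (57.58,17.51): [(57.4257, 27.5118) (0, 17.8204) (0, 0) (57.8502, 0)]  |A|=1307.4569
4. ⊥bis P9·P2 via (48.18,15.97): [(49.3512, 26.1491) (0, 17.8204) (0, 0) (46.3425, 0)]  |A|=1045.6379
5. ⊥bis P9·P3 via (25.575,13.34): [(49.3512, 26.1491) (22.873, 21.6806) (29.8966, 0) (46.3425, 0)]  |A|=517.7467
6. ⊥bis P9·P4 via (25.23,17.24): [(49.3512, 26.1491) (25.2458, 22.081) (25.2208, 14.4332) (29.8966, 0) (46.3425, 0)]  |A|=508.6783
7. ⊥bis P9·P5 via (40.52,13.79): [(48.7729, 21.1233) (49.3512, 26.1491) (25.2458, 22.081) (25.2208, 14.4332) (28.8023, 3.3781)]  |A|=291.5425
8. ⊥bis P9·P6 via (57.175,22.17): [(48.7729, 21.1233) (49.3512, 26.1491) (25.2458, 22.081) (25.2208, 14.4332) (28.8023, 3.3781)]  |A|=291.5425
9. ⊥bis P9·P7 via (23.425,20.89): [(48.7729, 21.1233) (49.3512, 26.1491) (25.2458, 22.081) (25.2208, 14.4332) (28.8023, 3.3781)]  |A|=291.5425
10. ⊥bis P9·P8 via (56.935,11.75): [(48.7729, 21.1233) (49.3512, 26.1491) (25.2458, 22.081) (25.2208, 14.4332) (28.8023, 3.3781)]  |A|=291.5425
11. canonical 5-gon: [(48.7729, 21.1233) (49.3512, 26.1491) (25.2458, 22.081) (25.2208, 14.4332) (28.8023, 3.3781)]
12. shoelace: 291.5425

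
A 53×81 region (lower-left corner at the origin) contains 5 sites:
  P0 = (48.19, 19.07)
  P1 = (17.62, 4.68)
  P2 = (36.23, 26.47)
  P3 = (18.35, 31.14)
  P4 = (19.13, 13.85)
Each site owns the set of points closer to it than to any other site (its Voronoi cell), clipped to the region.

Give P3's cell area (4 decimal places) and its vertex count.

Area of P3's cell: 1954.0124 (4 vertices)

1. box [0,53]×[0,81]: [(0, 0) (53, 0) (53, 81) (0, 81)]
2. ⊥bis P3·P0 via (33.27,25.105): [(0, 0) (23.1153, 0) (53, 73.8824) (53, 81) (0, 81)]  |A|=3189.022
3. ⊥bis P3·P1 via (17.985,17.91): [(0, 18.4062) (30.2231, 17.5724) (53, 73.8824) (53, 81) (0, 81)]  |A|=2707.7809
4. ⊥bis P3·P2 via (27.29,28.805): [(0, 18.4062) (24.3982, 17.7331) (40.9226, 81) (0, 81)]  |A|=2058.1105
5. ⊥bis P3·P4 via (18.74,22.495): [(0, 21.6496) (25.7242, 22.8101) (40.9226, 81) (0, 81)]  |A|=1954.0124
6. canonical 4-gon: [(0, 21.6496) (25.7242, 22.8101) (40.9226, 81) (0, 81)]
7. shoelace: 1954.0124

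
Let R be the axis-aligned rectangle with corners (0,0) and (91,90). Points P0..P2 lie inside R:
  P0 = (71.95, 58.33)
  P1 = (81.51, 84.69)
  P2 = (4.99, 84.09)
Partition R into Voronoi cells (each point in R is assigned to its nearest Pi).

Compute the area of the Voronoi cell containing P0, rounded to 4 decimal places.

1. box [0,91]×[0,90]: [(0, 0) (91, 0) (91, 90) (0, 90)]
2. ⊥bis P0·P1 via (76.73,71.51): [(0, 0) (91, 0) (91, 66.3347) (25.7471, 90) (0, 90)]  |A|=7417.8851
3. ⊥bis P0·P2 via (38.47,71.21): [(11.075, 0) (91, 0) (91, 66.3347) (43.2558, 83.6501)]  |A|=4926.4161
4. canonical 4-gon: [(11.075, 0) (91, 0) (91, 66.3347) (43.2558, 83.6501)]
5. shoelace: 4926.4161

Area of P0's cell: 4926.4161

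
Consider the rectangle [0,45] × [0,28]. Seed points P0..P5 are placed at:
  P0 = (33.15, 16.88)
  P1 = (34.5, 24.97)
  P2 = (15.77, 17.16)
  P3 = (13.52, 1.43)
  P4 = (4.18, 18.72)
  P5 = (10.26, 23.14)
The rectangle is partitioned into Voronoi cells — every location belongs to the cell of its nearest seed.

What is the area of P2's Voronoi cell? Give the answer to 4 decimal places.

Area of P2's cell: 212.5723

1. box [0,45]×[0,28]: [(0, 0) (45, 0) (45, 28) (0, 28)]
2. ⊥bis P2·P0 via (24.46,17.02): [(0, 0) (24.1858, 0) (24.6369, 28) (0, 28)]  |A|=683.5177
3. ⊥bis P2·P1 via (25.135,21.065): [(0, 0) (24.1858, 0) (24.5479, 22.4731) (22.2433, 28) (0, 28)]  |A|=676.903
4. ⊥bis P2·P3 via (14.645,9.295): [(0, 11.3898) (24.3133, 7.9121) (24.5479, 22.4731) (22.2433, 28) (0, 28)]  |A|=442.7616
5. ⊥bis P2·P4 via (9.975,17.94): [(8.9216, 10.1137) (24.3133, 7.9121) (24.5479, 22.4731) (22.2433, 28) (11.3291, 28)]  |A|=267.3492
6. ⊥bis P2·P5 via (13.015,20.15): [(9.8842, 17.2652) (8.9216, 10.1137) (24.3133, 7.9121) (24.5479, 22.4731) (22.2433, 28) (21.5346, 28)]  |A|=212.5723
7. canonical 6-gon: [(9.8842, 17.2652) (8.9216, 10.1137) (24.3133, 7.9121) (24.5479, 22.4731) (22.2433, 28) (21.5346, 28)]
8. shoelace: 212.5723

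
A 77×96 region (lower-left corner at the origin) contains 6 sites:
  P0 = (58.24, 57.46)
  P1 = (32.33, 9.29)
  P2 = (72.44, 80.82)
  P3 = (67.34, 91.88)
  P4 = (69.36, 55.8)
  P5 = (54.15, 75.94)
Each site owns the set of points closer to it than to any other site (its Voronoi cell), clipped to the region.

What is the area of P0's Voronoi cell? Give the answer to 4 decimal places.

1. box [0,77]×[0,96]: [(0, 0) (77, 0) (77, 96) (0, 96)]
2. ⊥bis P0·P1 via (45.285,33.375): [(0, 57.7332) (77, 16.3159) (77, 96) (0, 96)]  |A|=4541.1088
3. ⊥bis P0·P2 via (65.34,69.14): [(0, 57.7332) (77, 16.3159) (77, 62.0522) (21.1534, 96) (0, 96)]  |A|=3593.1732
4. ⊥bis P0·P3 via (62.79,74.67): [(0, 91.2705) (0, 57.7332) (77, 16.3159) (77, 62.0522) (51.2035, 77.7333)]  |A|=3278.8876
5. ⊥bis P0·P4 via (63.8,56.63): [(0, 91.2705) (0, 57.7332) (59.2103, 25.8848) (65.6403, 68.9575) (51.2035, 77.7333)]  |A|=2605.2234
6. ⊥bis P0·P5 via (56.195,66.7): [(4.5709, 55.2745) (59.2103, 25.8848) (65.6145, 68.7847)]  |A|=1266.122
7. canonical 3-gon: [(4.5709, 55.2745) (59.2103, 25.8848) (65.6145, 68.7847)]
8. shoelace: 1266.122

Area of P0's cell: 1266.1220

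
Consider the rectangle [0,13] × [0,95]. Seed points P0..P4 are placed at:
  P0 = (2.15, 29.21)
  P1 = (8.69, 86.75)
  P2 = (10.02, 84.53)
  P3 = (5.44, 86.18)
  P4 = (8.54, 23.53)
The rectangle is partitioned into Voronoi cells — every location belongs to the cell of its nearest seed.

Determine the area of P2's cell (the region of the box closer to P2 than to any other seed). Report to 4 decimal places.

Area of P2's cell: 292.7246

1. box [0,13]×[0,95]: [(0, 0) (13, 0) (13, 95) (0, 95)]
2. ⊥bis P2·P0 via (6.085,56.87): [(0, 57.7357) (13, 55.8863) (13, 95) (0, 95)]  |A|=496.4575
3. ⊥bis P2·P1 via (9.355,85.64): [(0, 80.0354) (0, 57.7357) (13, 55.8863) (13, 87.8237)]  |A|=352.5419
4. ⊥bis P2·P3 via (7.73,85.355): [(7.4137, 84.477) (0, 63.8984) (0, 57.7357) (13, 55.8863) (13, 87.8237)]  |A|=292.7246
5. ⊥bis P2·P4 via (9.28,54.03): [(7.4137, 84.477) (0, 63.8984) (0, 57.7357) (13, 55.8863) (13, 87.8237)]  |A|=292.7246
6. canonical 5-gon: [(7.4137, 84.477) (0, 63.8984) (0, 57.7357) (13, 55.8863) (13, 87.8237)]
7. shoelace: 292.7246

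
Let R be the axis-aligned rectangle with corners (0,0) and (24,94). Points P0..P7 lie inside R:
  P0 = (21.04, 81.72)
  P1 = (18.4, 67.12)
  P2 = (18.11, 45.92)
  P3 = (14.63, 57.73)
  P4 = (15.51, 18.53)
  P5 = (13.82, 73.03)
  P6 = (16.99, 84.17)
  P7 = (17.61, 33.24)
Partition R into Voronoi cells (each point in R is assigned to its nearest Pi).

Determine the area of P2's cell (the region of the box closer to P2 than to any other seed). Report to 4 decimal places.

Area of P2's cell: 257.4297

1. box [0,24]×[0,94]: [(0, 0) (24, 0) (24, 94) (0, 94)]
2. ⊥bis P2·P0 via (19.575,63.82): [(0, 65.4221) (0, 0) (24, 0) (24, 63.4578)]  |A|=1546.5592
3. ⊥bis P2·P1 via (18.255,56.52): [(0, 56.7697) (0, 0) (24, 0) (24, 56.4414)]  |A|=1358.5335
4. ⊥bis P2·P3 via (16.37,51.825): [(0, 47.0013) (0, 0) (24, 0) (24, 54.0733)]  |A|=1212.8955
5. ⊥bis P2·P4 via (16.81,32.225): [(0, 47.0013) (0, 33.8207) (24, 31.5425) (24, 54.0733)]  |A|=428.5373
6. ⊥bis P2·P5 via (15.965,59.475): [(0, 47.0013) (0, 33.8207) (24, 31.5425) (24, 54.0733)]  |A|=428.5373
7. ⊥bis P2·P6 via (17.55,65.045): [(0, 47.0013) (0, 33.8207) (24, 31.5425) (24, 54.0733)]  |A|=428.5373
8. ⊥bis P2·P7 via (17.86,39.58): [(0, 47.0013) (0, 40.2843) (24, 39.3379) (24, 54.0733)]  |A|=257.4297
9. canonical 4-gon: [(0, 47.0013) (0, 40.2843) (24, 39.3379) (24, 54.0733)]
10. shoelace: 257.4297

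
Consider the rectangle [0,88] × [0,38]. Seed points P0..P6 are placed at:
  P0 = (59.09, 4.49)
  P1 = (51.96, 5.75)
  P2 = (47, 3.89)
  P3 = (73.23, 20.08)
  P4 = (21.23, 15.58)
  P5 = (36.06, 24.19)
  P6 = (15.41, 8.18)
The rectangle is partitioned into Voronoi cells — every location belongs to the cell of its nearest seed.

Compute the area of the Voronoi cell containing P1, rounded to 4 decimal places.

Area of P1's cell: 182.3423

1. box [0,88]×[0,38]: [(0, 0) (88, 0) (88, 38) (0, 38)]
2. ⊥bis P1·P0 via (55.525,5.12): [(0, 0) (54.6202, 0) (61.3355, 38) (0, 38)]  |A|=2203.1582
3. ⊥bis P1·P2 via (49.48,4.82): [(51.2875, 0) (54.6202, 0) (61.3355, 38) (37.0375, 38)]  |A|=524.9832
4. ⊥bis P1·P3 via (62.595,12.915): [(51.2875, 0) (54.6202, 0) (58.0854, 19.6086) (45.6948, 38) (37.0375, 38)]  |A|=381.1557
5. ⊥bis P1·P4 via (36.595,10.665): [(41.5175, 26.0534) (51.2875, 0) (54.6202, 0) (58.0854, 19.6086) (45.6948, 38) (45.339, 38)]  |A|=331.5683
6. ⊥bis P1·P5 via (44.01,14.97): [(45.2672, 16.0541) (51.2875, 0) (54.6202, 0) (58.0854, 19.6086) (54.8901, 24.3514)]  |A|=182.3423
7. ⊥bis P1·P6 via (33.685,6.965): [(45.2672, 16.0541) (51.2875, 0) (54.6202, 0) (58.0854, 19.6086) (54.8901, 24.3514)]  |A|=182.3423
8. canonical 5-gon: [(45.2672, 16.0541) (51.2875, 0) (54.6202, 0) (58.0854, 19.6086) (54.8901, 24.3514)]
9. shoelace: 182.3423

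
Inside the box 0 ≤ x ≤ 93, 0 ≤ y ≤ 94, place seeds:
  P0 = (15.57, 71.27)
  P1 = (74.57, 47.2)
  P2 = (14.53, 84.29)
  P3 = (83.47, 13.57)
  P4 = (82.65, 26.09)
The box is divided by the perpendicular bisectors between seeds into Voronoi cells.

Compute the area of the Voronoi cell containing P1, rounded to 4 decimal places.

1. box [0,93]×[0,94]: [(0, 0) (93, 0) (93, 94) (0, 94)]
2. ⊥bis P1·P0 via (45.07,59.235): [(20.9041, 0) (93, 0) (93, 94) (59.2529, 94)]  |A|=4974.6177
3. ⊥bis P1·P2 via (44.55,65.745): [(53.9018, 80.8834) (20.9041, 0) (93, 0) (93, 94) (62.0047, 94)]  |A|=4956.5711
4. ⊥bis P1·P3 via (79.02,30.385): [(53.9018, 80.8834) (27.7665, 16.821) (93, 34.0847) (93, 94) (62.0047, 94)]  |A|=3238.4746
5. ⊥bis P1·P4 via (78.61,36.645): [(53.9018, 80.8834) (27.9422, 17.2515) (93, 42.1529) (93, 94) (62.0047, 94)]  |A|=2963.5017
6. canonical 5-gon: [(53.9018, 80.8834) (27.9422, 17.2515) (93, 42.1529) (93, 94) (62.0047, 94)]
7. shoelace: 2963.5017

Area of P1's cell: 2963.5017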